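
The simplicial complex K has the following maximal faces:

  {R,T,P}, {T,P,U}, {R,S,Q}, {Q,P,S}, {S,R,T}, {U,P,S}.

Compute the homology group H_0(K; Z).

H_0 = Z.

K has 6 vertices, 12 edges, 6 triangles.
rank ∂_0 = 0, rank ∂_1 = 5 ⇒ b_0 = 6 − 0 − 5 = 1; all invariant factors of ∂_1 are 1 so no torsion. So H_0 ≅ Z.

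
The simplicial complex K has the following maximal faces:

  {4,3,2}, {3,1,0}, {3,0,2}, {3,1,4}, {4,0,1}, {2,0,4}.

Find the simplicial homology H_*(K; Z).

H_0 = Z,  H_1 = 0,  H_2 = Z.

Order the vertices as 0 < 1 < 2 < 3 < 4. Listing each simplex with vertices in this order, K has dimension 2 with simplices:

  0-simplices (5): [0], [1], [2], [3], [4]
  1-simplices (9): [0,1], [0,2], [0,3], [0,4], [1,3], [1,4], [2,3], [2,4], [3,4]
  2-simplices (6): [0,1,3], [0,1,4], [0,2,3], [0,2,4], [1,3,4], [2,3,4]

Hence C_0 ≅ Z^5, C_1 ≅ Z^9, C_2 ≅ Z^6.

Boundary ∂_1: C_1 → C_0 maps an edge to its endpoints' difference, ∂[p,q] = q − p. For instance
  ∂[2,4] = [4] − [2].
The resulting 5×9 matrix has rank 4, and its Smith normal form has invariant factors (1,1,1,1).

Boundary ∂_2: C_2 → C_1 sends each 2-simplex [p,q,r] to [q,r] − [p,r] + [p,q]. For instance
  ∂[0,2,4] = [2,4] − [0,4] + [0,2],
  ∂[0,1,4] = [1,4] − [0,4] + [0,1].
The 9×6 boundary matrix has rank 5 and Smith normal form diag(1,1,1,1,1).

Now H_k = ker ∂_k / im ∂_{k+1}, so:

  H_0: rank C_0 − rank ∂_1 = 5 − 4 = 1, and the invariant factors of ∂_1 are all 1, so H_0 = Z.
  H_1: rank ker ∂_1 − rank ∂_2 = (9 − 4) − 5 = 0, and the invariant factors of ∂_2 are all 1, so H_1 = 0.
  H_2: rank ker ∂_2 − rank ∂_3 = (6 − 5) − 0 = 1, and there is no ∂_3, so H_2 = Z.

(K is a triangulation of the 2-sphere S^2.)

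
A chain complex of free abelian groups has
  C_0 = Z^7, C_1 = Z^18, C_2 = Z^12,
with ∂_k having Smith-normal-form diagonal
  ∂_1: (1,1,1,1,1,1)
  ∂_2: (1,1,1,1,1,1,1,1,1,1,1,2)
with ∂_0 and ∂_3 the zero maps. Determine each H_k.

H_0 = Z,  H_1 = Z/2Z,  H_2 = 0.

H_0: b_0 = 7 − 0 − 6 = 1; torsion from ∂_1 factors > 1: none. So H_0 = Z.
H_1: b_1 = 18 − 6 − 12 = 0; torsion from ∂_2 factors > 1: [2]. So H_1 = Z/2Z.
H_2: b_2 = 12 − 12 − 0 = 0; torsion from ∂_3 factors > 1: none. So H_2 = 0.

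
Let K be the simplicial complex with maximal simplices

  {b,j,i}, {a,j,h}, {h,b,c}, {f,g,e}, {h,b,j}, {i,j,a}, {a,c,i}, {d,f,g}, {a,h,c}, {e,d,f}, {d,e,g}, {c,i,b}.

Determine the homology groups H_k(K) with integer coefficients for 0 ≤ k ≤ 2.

Fix the vertex order a < b < c < d < e < f < g < h < i < j and write every simplex with vertices in increasing order. Then dim K = 2 and the simplices of K are:

  0-simplices (10): a, b, c, d, e, f, g, h, i, j
  1-simplices (18): ac, ah, ai, aj, bc, bh, bi, bj, ch, ci, de, df, dg, ef, eg, fg, hj, ij
  2-simplices (12): ach, aci, ahj, aij, bch, bci, bhj, bij, def, deg, dfg, efg

giving chain groups C_0 ≅ Z^10, C_1 ≅ Z^18, C_2 ≅ Z^12.

The boundary map ∂_1: C_1 → C_0 maps an edge to its endpoints' difference, ∂[p,q] = q − p. For instance
  ∂ci = i − c.
As a 10×18 matrix over Z this has rank 8, with invariant factors (1,1,1,1,1,1,1,1).

The boundary map ∂_2: C_2 → C_1 acts by ∂[p,q,r] = [q,r] − [p,r] + [p,q]. For instance
  ∂deg = eg − dg + de,
  ∂dfg = fg − dg + df.
The resulting 18×12 matrix has rank 10, and its Smith normal form has invariant factors (1,1,1,1,1,1,1,1,1,1).

From H_k ≅ ker(∂_k) / im(∂_{k+1}) we obtain:

  H_0: rank C_0 − rank ∂_1 = 10 − 8 = 2, and the invariant factors of ∂_1 are all 1, so H_0 ≅ Z^2.
  H_1: rank ker ∂_1 − rank ∂_2 = (18 − 8) − 10 = 0, and the invariant factors of ∂_2 are all 1, so H_1 ≅ 0.
  H_2: rank ker ∂_2 − rank ∂_3 = (12 − 10) − 0 = 2, and there is no ∂_3, so H_2 ≅ Z^2.

H_0 = Z^2,  H_1 = 0,  H_2 = Z^2.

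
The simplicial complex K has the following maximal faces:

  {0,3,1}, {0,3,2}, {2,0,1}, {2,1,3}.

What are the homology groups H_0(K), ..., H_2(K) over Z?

Order the vertices as 0 < 1 < 2 < 3. Listing each simplex with vertices in this order, K has dimension 2 with simplices:

  0-simplices (4): [0], [1], [2], [3]
  1-simplices (6): [0,1], [0,2], [0,3], [1,2], [1,3], [2,3]
  2-simplices (4): [0,1,2], [0,1,3], [0,2,3], [1,2,3]

Hence C_0 ≅ Z^4, C_1 ≅ Z^6, C_2 ≅ Z^4.

Boundary ∂_1: C_1 → C_0 sends each edge [p,q] (with p < q) to q − p. For instance
  ∂[1,2] = [2] − [1].
This gives a 4×6 integer matrix of rank 3; reducing to Smith normal form yields diagonal entries (1,1,1).

∂_2: C_2 → C_1 maps a triangle to the signed sum of its edges. For instance
  ∂[1,2,3] = [2,3] − [1,3] + [1,2],
  ∂[0,1,2] = [1,2] − [0,2] + [0,1].
The 6×4 boundary matrix has rank 3 and Smith normal form diag(1,1,1).

Now H_k = ker ∂_k / im ∂_{k+1}, so:

  H_0: rank C_0 − rank ∂_1 = 4 − 3 = 1, and the invariant factors of ∂_1 are all 1, so H_0 ≅ Z.
  H_1: rank ker ∂_1 − rank ∂_2 = (6 − 3) − 3 = 0, and the invariant factors of ∂_2 are all 1, so H_1 ≅ 0.
  H_2: rank ker ∂_2 − rank ∂_3 = (4 − 3) − 0 = 1, and there is no ∂_3, so H_2 ≅ Z.

H_0 = Z,  H_1 = 0,  H_2 = Z.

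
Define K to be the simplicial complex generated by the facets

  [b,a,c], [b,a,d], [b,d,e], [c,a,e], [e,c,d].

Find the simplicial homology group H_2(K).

We work with the vertex ordering a < b < c < d < e. The simplices of K, each written with vertices in increasing order, are:

  0-simplices (5): a, b, c, d, e
  1-simplices (10): ab, ac, ad, ae, bc, bd, be, cd, ce, de
  2-simplices (5): abc, abd, ace, bde, cde

Hence C_0 ≅ Z^5, C_1 ≅ Z^10, C_2 ≅ Z^5.

Boundary ∂_1: C_1 → C_0 is given by ∂[p,q] = [q] − [p]. For instance
  ∂ad = d − a.
The 5×10 boundary matrix has rank 4 and Smith normal form diag(1,1,1,1).

∂_2: C_2 → C_1 maps a triangle to the signed sum of its edges. For instance
  ∂bde = de − be + bd,
  ∂ace = ce − ae + ac.
The 10×5 boundary matrix has rank 5 and Smith normal form diag(1,1,1,1,1).

Now H_k = ker ∂_k / im ∂_{k+1}, so:

  H_2: rank ker ∂_2 − rank ∂_3 = (5 − 5) − 0 = 0, and there is no ∂_3, so H_2 ≅ 0.

H_2 ≅ 0.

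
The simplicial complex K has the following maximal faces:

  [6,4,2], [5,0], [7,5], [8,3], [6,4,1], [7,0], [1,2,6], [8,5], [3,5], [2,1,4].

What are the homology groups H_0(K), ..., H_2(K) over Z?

Fix the vertex order 0 < 1 < 2 < 3 < 4 < 5 < 6 < 7 < 8 and write every simplex with vertices in increasing order. Then dim K = 2 and the simplices of K are:

  0-simplices (9): [0], [1], [2], [3], [4], [5], [6], [7], [8]
  1-simplices (12): [0,5], [0,7], [1,2], [1,4], [1,6], [2,4], [2,6], [3,5], [3,8], [4,6], [5,7], [5,8]
  2-simplices (4): [1,2,4], [1,2,6], [1,4,6], [2,4,6]

Hence C_0 ≅ Z^9, C_1 ≅ Z^12, C_2 ≅ Z^4.

∂_1: C_1 → C_0 is given by ∂[p,q] = [q] − [p]. For instance
  ∂[1,6] = [6] − [1].
As a 9×12 matrix over Z this has rank 7, with invariant factors (1,1,1,1,1,1,1).

∂_2: C_2 → C_1 maps a triangle to the signed sum of its edges. For instance
  ∂[1,4,6] = [4,6] − [1,6] + [1,4],
  ∂[2,4,6] = [4,6] − [2,6] + [2,4].
The resulting 12×4 matrix has rank 3, and its Smith normal form has invariant factors (1,1,1).

Computing H_k = (kernel of ∂_k) / (image of ∂_{k+1}):

  H_0: rank C_0 − rank ∂_1 = 9 − 7 = 2, and the invariant factors of ∂_1 are all 1, so H_0 ≅ Z^2.
  H_1: rank ker ∂_1 − rank ∂_2 = (12 − 7) − 3 = 2, and the invariant factors of ∂_2 are all 1, so H_1 ≅ Z^2.
  H_2: rank ker ∂_2 − rank ∂_3 = (4 − 3) − 0 = 1, and there is no ∂_3, so H_2 ≅ Z.

H_0 ≅ Z^2,  H_1 ≅ Z^2,  H_2 ≅ Z.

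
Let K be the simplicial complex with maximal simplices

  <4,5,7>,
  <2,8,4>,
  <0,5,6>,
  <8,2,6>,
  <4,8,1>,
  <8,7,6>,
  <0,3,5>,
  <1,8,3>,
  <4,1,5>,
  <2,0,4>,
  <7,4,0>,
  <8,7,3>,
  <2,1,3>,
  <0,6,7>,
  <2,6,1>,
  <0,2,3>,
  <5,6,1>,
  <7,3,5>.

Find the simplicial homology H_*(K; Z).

H_0 ≅ Z,  H_1 ≅ Z ⊕ Z/2,  H_2 = 0.

Take the total order 0 < 1 < 2 < 3 < 4 < 5 < 6 < 7 < 8 on the vertex set. Then K (dimension 2) consists of the simplices:

  0-simplices (9): [0], [1], [2], [3], [4], [5], [6], [7], [8]
  1-simplices (27): (27 of them)
  2-simplices (18): [0,2,3], [0,2,4], [0,3,5], [0,4,7], [0,5,6], [0,6,7], [1,2,3], [1,2,6], [1,3,8], [1,4,5], [1,4,8], [1,5,6], [2,4,8], [2,6,8], [3,5,7], [3,7,8], [4,5,7], [6,7,8]

so the chain groups are C_0 ≅ Z^9, C_1 ≅ Z^27, C_2 ≅ Z^18.

The boundary map ∂_1: C_1 → C_0 maps an edge to its endpoints' difference, ∂[p,q] = q − p. For instance
  ∂[1,5] = [5] − [1].
The resulting 9×27 matrix has rank 8, and its Smith normal form has invariant factors (1,1,1,1,1,1,1,1).

The boundary map ∂_2: C_2 → C_1 acts by ∂[p,q,r] = [q,r] − [p,r] + [p,q]. For instance
  ∂[0,5,6] = [5,6] − [0,6] + [0,5],
  ∂[1,4,8] = [4,8] − [1,8] + [1,4].
This gives a 27×18 integer matrix of rank 18; reducing to Smith normal form yields diagonal entries (1,1,1,1,1,1,1,1,1,1,1,1,1,1,1,1,1,2).

From H_k ≅ ker(∂_k) / im(∂_{k+1}) we obtain:

  H_0: rank C_0 − rank ∂_1 = 9 − 8 = 1, and the invariant factors of ∂_1 are all 1, so H_0 = Z.
  H_1: rank ker ∂_1 − rank ∂_2 = (27 − 8) − 18 = 1, and ∂_2 has invariant factor 2 > 1, so H_1 = Z ⊕ Z/2.
  H_2: rank ker ∂_2 − rank ∂_3 = (18 − 18) − 0 = 0, and there is no ∂_3, so H_2 = 0.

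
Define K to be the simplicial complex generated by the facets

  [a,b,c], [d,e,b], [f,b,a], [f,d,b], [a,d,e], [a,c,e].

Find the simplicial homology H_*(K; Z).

We work with the vertex ordering a < b < c < d < e < f. The simplices of K, each written with vertices in increasing order, are:

  0-simplices (6): a, b, c, d, e, f
  1-simplices (12): ab, ac, ad, ae, af, bc, bd, be, bf, ce, de, df
  2-simplices (6): abc, abf, ace, ade, bde, bdf

so the chain groups are C_0 ≅ Z^6, C_1 ≅ Z^12, C_2 ≅ Z^6.

∂_1: C_1 → C_0 maps an edge to its endpoints' difference, ∂[p,q] = q − p.
The 6×12 boundary matrix has rank 5 and Smith normal form diag(1,1,1,1,1).

Boundary ∂_2: C_2 → C_1 acts by ∂[p,q,r] = [q,r] − [p,r] + [p,q]. For instance
  ∂abc = bc − ac + ab,
  ∂ace = ce − ae + ac.
The resulting 12×6 matrix has rank 6, and its Smith normal form has invariant factors (1,1,1,1,1,1).

Now H_k = ker ∂_k / im ∂_{k+1}, so:

  H_0: rank C_0 − rank ∂_1 = 6 − 5 = 1, and the invariant factors of ∂_1 are all 1, so H_0 ≅ Z.
  H_1: rank ker ∂_1 − rank ∂_2 = (12 − 5) − 6 = 1, and the invariant factors of ∂_2 are all 1, so H_1 ≅ Z.
  H_2: rank ker ∂_2 − rank ∂_3 = (6 − 6) − 0 = 0, and there is no ∂_3, so H_2 ≅ 0.

As a check, the Euler characteristic is 6 − 12 + 6 = 0, which agrees with 1 − 1 + 0 = 0.
(K is a triangulation of the cylinder S^1 x I.)

H_0 = Z,  H_1 = Z,  H_2 = 0.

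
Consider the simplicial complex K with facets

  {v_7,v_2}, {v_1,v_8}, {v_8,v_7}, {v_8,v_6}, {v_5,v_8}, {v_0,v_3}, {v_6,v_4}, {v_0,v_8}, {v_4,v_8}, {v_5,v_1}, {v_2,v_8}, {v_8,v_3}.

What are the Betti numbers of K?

b_0 = 1, b_1 = 4.

Fix the vertex order v_0 < v_1 < v_2 < v_3 < v_4 < v_5 < v_6 < v_7 < v_8 and write every simplex with vertices in increasing order. Then dim K = 1 and the simplices of K are:

  0-simplices (9): [v_0], [v_1], [v_2], [v_3], [v_4], [v_5], [v_6], [v_7], [v_8]
  1-simplices (12): [v_0,v_3], [v_0,v_8], [v_1,v_5], [v_1,v_8], [v_2,v_7], [v_2,v_8], [v_3,v_8], [v_4,v_6], [v_4,v_8], [v_5,v_8], [v_6,v_8], [v_7,v_8]

so the chain groups are C_0 ≅ Z^9, C_1 ≅ Z^12.

The boundary map ∂_1: C_1 → C_0 sends each edge [p,q] (with p < q) to q − p. For instance
  ∂[v_1,v_8] = [v_8] − [v_1].
This gives a 9×12 integer matrix of rank 8; reducing to Smith normal form yields diagonal entries (1,1,1,1,1,1,1,1).

From H_k ≅ ker(∂_k) / im(∂_{k+1}) we obtain:

  H_0: rank C_0 − rank ∂_1 = 9 − 8 = 1, and the invariant factors of ∂_1 are all 1, so H_0 = Z.
  H_1: rank ker ∂_1 − rank ∂_2 = (12 − 8) − 0 = 4, and there is no ∂_2, so H_1 = Z^4.

As a check, the Euler characteristic is 9 − 12 = -3, which agrees with 1 − 4 = -3.
(K is a triangulation of a wedge of 4 circles.)

Hence the Betti numbers are b_0 = 1, b_1 = 4.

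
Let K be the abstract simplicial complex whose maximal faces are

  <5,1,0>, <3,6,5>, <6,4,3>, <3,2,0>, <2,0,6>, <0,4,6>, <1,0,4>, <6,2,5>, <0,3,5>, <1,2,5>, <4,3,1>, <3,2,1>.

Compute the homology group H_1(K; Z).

H_1 ≅ Z/2.

We work with the vertex ordering 0 < 1 < 2 < 3 < 4 < 5 < 6. The simplices of K, each written with vertices in increasing order, are:

  0-simplices (7): [0], [1], [2], [3], [4], [5], [6]
  1-simplices (18): [0,1], [0,2], [0,3], [0,4], [0,5], [0,6], [1,2], [1,3], [1,4], [1,5], [2,3], [2,5], [2,6], [3,4], [3,5], [3,6], [4,6], [5,6]
  2-simplices (12): [0,1,4], [0,1,5], [0,2,3], [0,2,6], [0,3,5], [0,4,6], [1,2,3], [1,2,5], [1,3,4], [2,5,6], [3,4,6], [3,5,6]

giving chain groups C_0 ≅ Z^7, C_1 ≅ Z^18, C_2 ≅ Z^12.

∂_1: C_1 → C_0 is given by ∂[p,q] = [q] − [p].
This gives a 7×18 integer matrix of rank 6; reducing to Smith normal form yields diagonal entries (1,1,1,1,1,1).

∂_2: C_2 → C_1 sends each 2-simplex [p,q,r] to [q,r] − [p,r] + [p,q]. For instance
  ∂[1,2,3] = [2,3] − [1,3] + [1,2],
  ∂[1,3,4] = [3,4] − [1,4] + [1,3].
The resulting 18×12 matrix has rank 12, and its Smith normal form has invariant factors (1,1,1,1,1,1,1,1,1,1,1,2).

Now H_k = ker ∂_k / im ∂_{k+1}, so:

  H_1: rank ker ∂_1 − rank ∂_2 = (18 − 6) − 12 = 0, and ∂_2 has invariant factor 2 > 1, so H_1 ≅ Z/2.

(K is a triangulation of the real projective plane RP^2.)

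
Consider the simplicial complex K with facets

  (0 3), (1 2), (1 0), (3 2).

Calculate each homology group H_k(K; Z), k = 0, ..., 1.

We work with the vertex ordering 0 < 1 < 2 < 3. The simplices of K, each written with vertices in increasing order, are:

  0-simplices (4): [0], [1], [2], [3]
  1-simplices (4): [0,1], [0,3], [1,2], [2,3]

so the chain groups are C_0 ≅ Z^4, C_1 ≅ Z^4.

∂_1: C_1 → C_0 is given by ∂[p,q] = [q] − [p].
As a 4×4 matrix over Z this has rank 3, with invariant factors (1,1,1).

Reading off H_k = ker ∂_k / im ∂_{k+1}:

  H_0: rank C_0 − rank ∂_1 = 4 − 3 = 1, and the invariant factors of ∂_1 are all 1, so H_0 ≅ Z.
  H_1: rank ker ∂_1 − rank ∂_2 = (4 − 3) − 0 = 1, and there is no ∂_2, so H_1 ≅ Z.

As a check, the Euler characteristic is 4 − 4 = 0, which agrees with 1 − 1 = 0.

H_0 = Z,  H_1 = Z.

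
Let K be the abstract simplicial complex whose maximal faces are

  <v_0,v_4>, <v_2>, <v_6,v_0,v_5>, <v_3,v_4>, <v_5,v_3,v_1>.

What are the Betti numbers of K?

b_0 = 2, b_1 = 1, b_2 = 0.

We work with the vertex ordering v_0 < v_1 < v_2 < v_3 < v_4 < v_5 < v_6. The simplices of K, each written with vertices in increasing order, are:

  0-simplices (7): [v_0], [v_1], [v_2], [v_3], [v_4], [v_5], [v_6]
  1-simplices (8): [v_0,v_4], [v_0,v_5], [v_0,v_6], [v_1,v_3], [v_1,v_5], [v_3,v_4], [v_3,v_5], [v_5,v_6]
  2-simplices (2): [v_0,v_5,v_6], [v_1,v_3,v_5]

Hence C_0 ≅ Z^7, C_1 ≅ Z^8, C_2 ≅ Z^2.

∂_1: C_1 → C_0 is given by ∂[p,q] = [q] − [p]. For instance
  ∂[v_1,v_5] = [v_5] − [v_1].
The resulting 7×8 matrix has rank 5, and its Smith normal form has invariant factors (1,1,1,1,1).

∂_2: C_2 → C_1 acts by ∂[p,q,r] = [q,r] − [p,r] + [p,q]. For instance
  ∂[v_0,v_5,v_6] = [v_5,v_6] − [v_0,v_6] + [v_0,v_5],
  ∂[v_1,v_3,v_5] = [v_3,v_5] − [v_1,v_5] + [v_1,v_3].
As a 8×2 matrix over Z this has rank 2, with invariant factors (1,1).

Computing H_k = (kernel of ∂_k) / (image of ∂_{k+1}):

  H_0: rank C_0 − rank ∂_1 = 7 − 5 = 2, and the invariant factors of ∂_1 are all 1, so H_0 = Z^2.
  H_1: rank ker ∂_1 − rank ∂_2 = (8 − 5) − 2 = 1, and the invariant factors of ∂_2 are all 1, so H_1 = Z.
  H_2: rank ker ∂_2 − rank ∂_3 = (2 − 2) − 0 = 0, and there is no ∂_3, so H_2 = 0.

As a check, the Euler characteristic is 7 − 8 + 2 = 1, which agrees with 2 − 1 + 0 = 1.

Hence the Betti numbers are b_0 = 2, b_1 = 1, b_2 = 0.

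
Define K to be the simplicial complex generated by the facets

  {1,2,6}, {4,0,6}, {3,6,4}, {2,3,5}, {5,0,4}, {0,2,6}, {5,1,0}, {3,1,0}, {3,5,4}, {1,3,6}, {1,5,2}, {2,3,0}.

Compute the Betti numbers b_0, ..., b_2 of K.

b_0 = 1, b_1 = 0, b_2 = 0.

Fix the vertex order 0 < 1 < 2 < 3 < 4 < 5 < 6 and write every simplex with vertices in increasing order. Then dim K = 2 and the simplices of K are:

  0-simplices (7): [0], [1], [2], [3], [4], [5], [6]
  1-simplices (18): [0,1], [0,2], [0,3], [0,4], [0,5], [0,6], [1,2], [1,3], [1,5], [1,6], [2,3], [2,5], [2,6], [3,4], [3,5], [3,6], [4,5], [4,6]
  2-simplices (12): [0,1,3], [0,1,5], [0,2,3], [0,2,6], [0,4,5], [0,4,6], [1,2,5], [1,2,6], [1,3,6], [2,3,5], [3,4,5], [3,4,6]

giving chain groups C_0 ≅ Z^7, C_1 ≅ Z^18, C_2 ≅ Z^12.

∂_1: C_1 → C_0 sends each edge [p,q] (with p < q) to q − p. For instance
  ∂[1,3] = [3] − [1].
As a 7×18 matrix over Z this has rank 6, with invariant factors (1,1,1,1,1,1).

The boundary map ∂_2: C_2 → C_1 sends each 2-simplex [p,q,r] to [q,r] − [p,r] + [p,q]. For instance
  ∂[0,2,3] = [2,3] − [0,3] + [0,2],
  ∂[0,1,5] = [1,5] − [0,5] + [0,1].
As a 18×12 matrix over Z this has rank 12, with invariant factors (1,1,1,1,1,1,1,1,1,1,1,2).

From H_k ≅ ker(∂_k) / im(∂_{k+1}) we obtain:

  H_0: rank C_0 − rank ∂_1 = 7 − 6 = 1, and the invariant factors of ∂_1 are all 1, so H_0 ≅ Z.
  H_1: rank ker ∂_1 − rank ∂_2 = (18 − 6) − 12 = 0, and ∂_2 has invariant factor 2 > 1, so H_1 ≅ Z/2Z.
  H_2: rank ker ∂_2 − rank ∂_3 = (12 − 12) − 0 = 0, and there is no ∂_3, so H_2 ≅ 0.

(K is a triangulation of the real projective plane RP^2.)

Hence the Betti numbers are b_0 = 1, b_1 = 0, b_2 = 0.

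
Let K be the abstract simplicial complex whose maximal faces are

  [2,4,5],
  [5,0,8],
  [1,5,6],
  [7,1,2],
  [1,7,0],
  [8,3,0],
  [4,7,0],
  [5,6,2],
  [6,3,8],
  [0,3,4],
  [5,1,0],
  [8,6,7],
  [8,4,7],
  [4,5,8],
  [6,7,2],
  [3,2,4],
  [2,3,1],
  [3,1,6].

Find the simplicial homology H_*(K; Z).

K has 9 vertices, 27 edges, 18 triangles.
rank ∂_0 = 0, rank ∂_1 = 8 ⇒ b_0 = 9 − 0 − 8 = 1; all invariant factors of ∂_1 are 1 so no torsion. So H_0 = Z.
rank ∂_1 = 8, rank ∂_2 = 18 ⇒ b_1 = 27 − 8 − 18 = 1; ∂_2 has invariant factor(s) [2] giving torsion. So H_1 = Z ⊕ Z/2Z.
rank ∂_2 = 18, rank ∂_3 = 0 ⇒ b_2 = 18 − 18 − 0 = 0. So H_2 = 0.

H_0 ≅ Z,  H_1 ≅ Z ⊕ Z/2Z,  H_2 = 0.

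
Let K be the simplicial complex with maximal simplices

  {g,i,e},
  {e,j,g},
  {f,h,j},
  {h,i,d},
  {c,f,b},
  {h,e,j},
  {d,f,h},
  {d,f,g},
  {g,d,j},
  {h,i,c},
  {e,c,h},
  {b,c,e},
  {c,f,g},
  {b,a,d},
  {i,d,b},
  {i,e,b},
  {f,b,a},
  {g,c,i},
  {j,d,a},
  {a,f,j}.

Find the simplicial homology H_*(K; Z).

We work with the vertex ordering a < b < c < d < e < f < g < h < i < j. The simplices of K, each written with vertices in increasing order, are:

  0-simplices (10): a, b, c, d, e, f, g, h, i, j
  1-simplices (30): ab, ad, af, aj, bc, bd, be, bf, bi, ce, cf, cg, ch, ci, df, dg, dh, di, dj, eg, eh, ei, ej, fg, fh, fj, gi, gj, hi, hj
  2-simplices (20): abd, abf, adj, afj, bce, bcf, bdi, bei, ceh, cfg, cgi, chi, dfg, dfh, dgj, dhi, egi, egj, ehj, fhj

so the chain groups are C_0 ≅ Z^10, C_1 ≅ Z^30, C_2 ≅ Z^20.

∂_1: C_1 → C_0 sends each edge [p,q] (with p < q) to q − p.
The 10×30 boundary matrix has rank 9 and Smith normal form diag(1,1,1,1,1,1,1,1,1).

Boundary ∂_2: C_2 → C_1 sends each 2-simplex [p,q,r] to [q,r] − [p,r] + [p,q]. For instance
  ∂egi = gi − ei + eg,
  ∂abd = bd − ad + ab.
The 30×20 boundary matrix has rank 20 and Smith normal form diag(1,1,1,1,1,1,1,1,1,1,1,1,1,1,1,1,1,1,1,2).

Now H_k = ker ∂_k / im ∂_{k+1}, so:

  H_0: rank C_0 − rank ∂_1 = 10 − 9 = 1, and the invariant factors of ∂_1 are all 1, so H_0 = Z.
  H_1: rank ker ∂_1 − rank ∂_2 = (30 − 9) − 20 = 1, and ∂_2 has invariant factor 2 > 1, so H_1 = Z ⊕ Z_2.
  H_2: rank ker ∂_2 − rank ∂_3 = (20 − 20) − 0 = 0, and there is no ∂_3, so H_2 = 0.

H_0 = Z,  H_1 = Z ⊕ Z_2,  H_2 = 0.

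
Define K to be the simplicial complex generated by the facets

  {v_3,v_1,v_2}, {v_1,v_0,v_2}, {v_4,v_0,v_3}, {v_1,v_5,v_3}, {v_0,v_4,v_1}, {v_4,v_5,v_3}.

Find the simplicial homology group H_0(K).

H_0 = Z.

Take the total order v_0 < v_1 < v_2 < v_3 < v_4 < v_5 on the vertex set. Then K (dimension 2) consists of the simplices:

  0-simplices (6): [v_0], [v_1], [v_2], [v_3], [v_4], [v_5]
  1-simplices (12): [v_0,v_1], [v_0,v_2], [v_0,v_3], [v_0,v_4], [v_1,v_2], [v_1,v_3], [v_1,v_4], [v_1,v_5], [v_2,v_3], [v_3,v_4], [v_3,v_5], [v_4,v_5]
  2-simplices (6): [v_0,v_1,v_2], [v_0,v_1,v_4], [v_0,v_3,v_4], [v_1,v_2,v_3], [v_1,v_3,v_5], [v_3,v_4,v_5]

Hence C_0 ≅ Z^6, C_1 ≅ Z^12, C_2 ≅ Z^6.

Boundary ∂_1: C_1 → C_0 maps an edge to its endpoints' difference, ∂[p,q] = q − p. For instance
  ∂[v_0,v_4] = [v_4] − [v_0].
The resulting 6×12 matrix has rank 5, and its Smith normal form has invariant factors (1,1,1,1,1).

The boundary map ∂_2: C_2 → C_1 maps a triangle to the signed sum of its edges. For instance
  ∂[v_3,v_4,v_5] = [v_4,v_5] − [v_3,v_5] + [v_3,v_4],
  ∂[v_1,v_2,v_3] = [v_2,v_3] − [v_1,v_3] + [v_1,v_2].
As a 12×6 matrix over Z this has rank 6, with invariant factors (1,1,1,1,1,1).

Computing H_k = (kernel of ∂_k) / (image of ∂_{k+1}):

  H_0: rank C_0 − rank ∂_1 = 6 − 5 = 1, and the invariant factors of ∂_1 are all 1, so H_0 ≅ Z.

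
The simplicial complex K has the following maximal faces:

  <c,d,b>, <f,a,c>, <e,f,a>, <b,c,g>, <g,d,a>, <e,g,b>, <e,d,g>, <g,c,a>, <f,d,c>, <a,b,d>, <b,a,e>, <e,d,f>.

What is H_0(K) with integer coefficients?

K has 7 vertices, 18 edges, 12 triangles.
rank ∂_0 = 0, rank ∂_1 = 6 ⇒ b_0 = 7 − 0 − 6 = 1; all invariant factors of ∂_1 are 1 so no torsion. So H_0 ≅ Z.

H_0 = Z.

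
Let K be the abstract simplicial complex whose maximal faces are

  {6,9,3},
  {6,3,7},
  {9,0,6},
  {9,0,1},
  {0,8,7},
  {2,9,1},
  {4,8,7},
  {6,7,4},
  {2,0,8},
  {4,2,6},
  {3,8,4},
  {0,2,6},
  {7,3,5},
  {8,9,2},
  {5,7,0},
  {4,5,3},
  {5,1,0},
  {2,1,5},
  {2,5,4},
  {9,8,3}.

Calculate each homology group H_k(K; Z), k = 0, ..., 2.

H_0 ≅ Z,  H_1 ≅ Z ⊕ Z/2,  H_2 = 0.

Take the total order 0 < 1 < 2 < 3 < 4 < 5 < 6 < 7 < 8 < 9 on the vertex set. Then K (dimension 2) consists of the simplices:

  0-simplices (10): [0], [1], [2], [3], [4], [5], [6], [7], [8], [9]
  1-simplices (30): (30 of them)
  2-simplices (20): (20 of them)

Hence C_0 ≅ Z^10, C_1 ≅ Z^30, C_2 ≅ Z^20.

Boundary ∂_1: C_1 → C_0 sends each edge [p,q] (with p < q) to q − p.
This gives a 10×30 integer matrix of rank 9; reducing to Smith normal form yields diagonal entries (1,1,1,1,1,1,1,1,1).

The boundary map ∂_2: C_2 → C_1 maps a triangle to the signed sum of its edges. For instance
  ∂[2,4,5] = [4,5] − [2,5] + [2,4],
  ∂[3,6,7] = [6,7] − [3,7] + [3,6].
This gives a 30×20 integer matrix of rank 20; reducing to Smith normal form yields diagonal entries (1,1,1,1,1,1,1,1,1,1,1,1,1,1,1,1,1,1,1,2).

From H_k ≅ ker(∂_k) / im(∂_{k+1}) we obtain:

  H_0: rank C_0 − rank ∂_1 = 10 − 9 = 1, and the invariant factors of ∂_1 are all 1, so H_0 ≅ Z.
  H_1: rank ker ∂_1 − rank ∂_2 = (30 − 9) − 20 = 1, and ∂_2 has invariant factor 2 > 1, so H_1 ≅ Z ⊕ Z/2.
  H_2: rank ker ∂_2 − rank ∂_3 = (20 − 20) − 0 = 0, and there is no ∂_3, so H_2 ≅ 0.

As a check, the Euler characteristic is 10 − 30 + 20 = 0, which agrees with 1 − 1 + 0 = 0.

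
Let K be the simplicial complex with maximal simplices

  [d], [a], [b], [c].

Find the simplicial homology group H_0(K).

Take the total order a < b < c < d on the vertex set. Then K (dimension 0) consists of the simplices:

  0-simplices (4): a, b, c, d

so the chain groups are C_0 ≅ Z^4.

From H_k ≅ ker(∂_k) / im(∂_{k+1}) we obtain:

  H_0: rank C_0 − rank ∂_1 = 4 − 0 = 4, and there is no ∂_1, so H_0 = Z^4.

H_0 ≅ Z^4.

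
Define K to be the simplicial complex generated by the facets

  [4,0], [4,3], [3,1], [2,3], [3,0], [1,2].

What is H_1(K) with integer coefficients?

H_1 = Z^2.

Take the total order 0 < 1 < 2 < 3 < 4 on the vertex set. Then K (dimension 1) consists of the simplices:

  0-simplices (5): [0], [1], [2], [3], [4]
  1-simplices (6): [0,3], [0,4], [1,2], [1,3], [2,3], [3,4]

so the chain groups are C_0 ≅ Z^5, C_1 ≅ Z^6.

Boundary ∂_1: C_1 → C_0 maps an edge to its endpoints' difference, ∂[p,q] = q − p.
The resulting 5×6 matrix has rank 4, and its Smith normal form has invariant factors (1,1,1,1).

Computing H_k = (kernel of ∂_k) / (image of ∂_{k+1}):

  H_1: rank ker ∂_1 − rank ∂_2 = (6 − 4) − 0 = 2, and there is no ∂_2, so H_1 ≅ Z^2.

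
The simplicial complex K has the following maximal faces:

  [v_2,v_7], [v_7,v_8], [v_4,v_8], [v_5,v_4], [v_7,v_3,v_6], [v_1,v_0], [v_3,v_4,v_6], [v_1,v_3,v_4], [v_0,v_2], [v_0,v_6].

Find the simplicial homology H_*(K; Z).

Fix the vertex order v_0 < v_1 < v_2 < v_3 < v_4 < v_5 < v_6 < v_7 < v_8 and write every simplex with vertices in increasing order. Then dim K = 2 and the simplices of K are:

  0-simplices (9): [v_0], [v_1], [v_2], [v_3], [v_4], [v_5], [v_6], [v_7], [v_8]
  1-simplices (14): [v_0,v_1], [v_0,v_2], [v_0,v_6], [v_1,v_3], [v_1,v_4], [v_2,v_7], [v_3,v_4], [v_3,v_6], [v_3,v_7], [v_4,v_5], [v_4,v_6], [v_4,v_8], [v_6,v_7], [v_7,v_8]
  2-simplices (3): [v_1,v_3,v_4], [v_3,v_4,v_6], [v_3,v_6,v_7]

so the chain groups are C_0 ≅ Z^9, C_1 ≅ Z^14, C_2 ≅ Z^3.

The boundary map ∂_1: C_1 → C_0 is given by ∂[p,q] = [q] − [p]. For instance
  ∂[v_0,v_1] = [v_1] − [v_0].
The 9×14 boundary matrix has rank 8 and Smith normal form diag(1,1,1,1,1,1,1,1).

Boundary ∂_2: C_2 → C_1 acts by ∂[p,q,r] = [q,r] − [p,r] + [p,q]. For instance
  ∂[v_1,v_3,v_4] = [v_3,v_4] − [v_1,v_4] + [v_1,v_3],
  ∂[v_3,v_4,v_6] = [v_4,v_6] − [v_3,v_6] + [v_3,v_4].
The 14×3 boundary matrix has rank 3 and Smith normal form diag(1,1,1).

Computing H_k = (kernel of ∂_k) / (image of ∂_{k+1}):

  H_0: rank C_0 − rank ∂_1 = 9 − 8 = 1, and the invariant factors of ∂_1 are all 1, so H_0 ≅ Z.
  H_1: rank ker ∂_1 − rank ∂_2 = (14 − 8) − 3 = 3, and the invariant factors of ∂_2 are all 1, so H_1 ≅ Z^3.
  H_2: rank ker ∂_2 − rank ∂_3 = (3 − 3) − 0 = 0, and there is no ∂_3, so H_2 ≅ 0.

As a check, the Euler characteristic is 9 − 14 + 3 = -2, which agrees with 1 − 3 + 0 = -2.

H_0 = Z,  H_1 = Z^3,  H_2 = 0.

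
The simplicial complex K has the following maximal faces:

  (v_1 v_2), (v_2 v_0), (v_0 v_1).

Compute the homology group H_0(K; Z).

We work with the vertex ordering v_0 < v_1 < v_2. The simplices of K, each written with vertices in increasing order, are:

  0-simplices (3): [v_0], [v_1], [v_2]
  1-simplices (3): [v_0,v_1], [v_0,v_2], [v_1,v_2]

Hence C_0 ≅ Z^3, C_1 ≅ Z^3.

∂_1: C_1 → C_0 maps an edge to its endpoints' difference, ∂[p,q] = q − p.
As a 3×3 matrix over Z this has rank 2, with invariant factors (1,1).

From H_k ≅ ker(∂_k) / im(∂_{k+1}) we obtain:

  H_0: rank C_0 − rank ∂_1 = 3 − 2 = 1, and the invariant factors of ∂_1 are all 1, so H_0 = Z.

H_0 = Z.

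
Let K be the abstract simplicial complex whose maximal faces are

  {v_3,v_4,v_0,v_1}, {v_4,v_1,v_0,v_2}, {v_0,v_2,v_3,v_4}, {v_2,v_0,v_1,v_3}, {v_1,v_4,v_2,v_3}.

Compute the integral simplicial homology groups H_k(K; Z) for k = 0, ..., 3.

H_0 ≅ Z,  H_1 = 0,  H_2 = 0,  H_3 ≅ Z.

Fix the vertex order v_0 < v_1 < v_2 < v_3 < v_4 and write every simplex with vertices in increasing order. Then dim K = 3 and the simplices of K are:

  0-simplices (5): [v_0], [v_1], [v_2], [v_3], [v_4]
  1-simplices (10): [v_0,v_1], [v_0,v_2], [v_0,v_3], [v_0,v_4], [v_1,v_2], [v_1,v_3], [v_1,v_4], [v_2,v_3], [v_2,v_4], [v_3,v_4]
  2-simplices (10): [v_0,v_1,v_2], [v_0,v_1,v_3], [v_0,v_1,v_4], [v_0,v_2,v_3], [v_0,v_2,v_4], [v_0,v_3,v_4], [v_1,v_2,v_3], [v_1,v_2,v_4], [v_1,v_3,v_4], [v_2,v_3,v_4]
  3-simplices (5): [v_0,v_1,v_2,v_3], [v_0,v_1,v_2,v_4], [v_0,v_1,v_3,v_4], [v_0,v_2,v_3,v_4], [v_1,v_2,v_3,v_4]

giving chain groups C_0 ≅ Z^5, C_1 ≅ Z^10, C_2 ≅ Z^10, C_3 ≅ Z^5.

The boundary map ∂_1: C_1 → C_0 maps an edge to its endpoints' difference, ∂[p,q] = q − p. For instance
  ∂[v_0,v_2] = [v_2] − [v_0].
The resulting 5×10 matrix has rank 4, and its Smith normal form has invariant factors (1,1,1,1).

The boundary map ∂_2: C_2 → C_1 acts by ∂[p,q,r] = [q,r] − [p,r] + [p,q]. For instance
  ∂[v_0,v_1,v_3] = [v_1,v_3] − [v_0,v_3] + [v_0,v_1],
  ∂[v_0,v_2,v_3] = [v_2,v_3] − [v_0,v_3] + [v_0,v_2].
As a 10×10 matrix over Z this has rank 6, with invariant factors (1,1,1,1,1,1).

∂_3: C_3 → C_2 sends each 3-simplex σ to the alternating sum Σ_i (−1)^i (σ with its i-th vertex removed). For instance
  ∂[v_0,v_1,v_2,v_3] = [v_1,v_2,v_3] − [v_0,v_2,v_3] + [v_0,v_1,v_3] − [v_0,v_1,v_2],
  ∂[v_0,v_1,v_3,v_4] = [v_1,v_3,v_4] − [v_0,v_3,v_4] + [v_0,v_1,v_4] − [v_0,v_1,v_3].
The resulting 10×5 matrix has rank 4, and its Smith normal form has invariant factors (1,1,1,1).

Now H_k = ker ∂_k / im ∂_{k+1}, so:

  H_0: rank C_0 − rank ∂_1 = 5 − 4 = 1, and the invariant factors of ∂_1 are all 1, so H_0 ≅ Z.
  H_1: rank ker ∂_1 − rank ∂_2 = (10 − 4) − 6 = 0, and the invariant factors of ∂_2 are all 1, so H_1 ≅ 0.
  H_2: rank ker ∂_2 − rank ∂_3 = (10 − 6) − 4 = 0, and the invariant factors of ∂_3 are all 1, so H_2 ≅ 0.
  H_3: rank ker ∂_3 − rank ∂_4 = (5 − 4) − 0 = 1, and there is no ∂_4, so H_3 ≅ Z.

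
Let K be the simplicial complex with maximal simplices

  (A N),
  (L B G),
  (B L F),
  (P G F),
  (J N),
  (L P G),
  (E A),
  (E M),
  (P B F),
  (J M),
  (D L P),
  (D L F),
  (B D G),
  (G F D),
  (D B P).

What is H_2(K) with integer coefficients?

H_2 ≅ 0.

Take the total order A < B < D < E < F < G < J < L < M < N < P on the vertex set. Then K (dimension 2) consists of the simplices:

  0-simplices (11): A, B, D, E, F, G, J, L, M, N, P
  1-simplices (20): AE, AN, BD, BF, BG, BL, BP, DF, DG, DL, DP, EM, FG, FL, FP, GL, GP, JM, JN, LP
  2-simplices (10): BDG, BDP, BFL, BFP, BGL, DFG, DFL, DLP, FGP, GLP

Hence C_0 ≅ Z^11, C_1 ≅ Z^20, C_2 ≅ Z^10.

Boundary ∂_1: C_1 → C_0 maps an edge to its endpoints' difference, ∂[p,q] = q − p.
As a 11×20 matrix over Z this has rank 9, with invariant factors (1,1,1,1,1,1,1,1,1).

Boundary ∂_2: C_2 → C_1 acts by ∂[p,q,r] = [q,r] − [p,r] + [p,q]. For instance
  ∂BFL = FL − BL + BF,
  ∂BDG = DG − BG + BD.
As a 20×10 matrix over Z this has rank 10, with invariant factors (1,1,1,1,1,1,1,1,1,2).

Reading off H_k = ker ∂_k / im ∂_{k+1}:

  H_2: rank ker ∂_2 − rank ∂_3 = (10 − 10) − 0 = 0, and there is no ∂_3, so H_2 ≅ 0.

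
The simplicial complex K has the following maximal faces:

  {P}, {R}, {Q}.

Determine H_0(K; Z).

Take the total order P < Q < R on the vertex set. Then K (dimension 0) consists of the simplices:

  0-simplices (3): P, Q, R

giving chain groups C_0 ≅ Z^3.

From H_k ≅ ker(∂_k) / im(∂_{k+1}) we obtain:

  H_0: rank C_0 − rank ∂_1 = 3 − 0 = 3, and there is no ∂_1, so H_0 ≅ Z^3.

(K is a triangulation of a set of 3 points.)

H_0 = Z^3.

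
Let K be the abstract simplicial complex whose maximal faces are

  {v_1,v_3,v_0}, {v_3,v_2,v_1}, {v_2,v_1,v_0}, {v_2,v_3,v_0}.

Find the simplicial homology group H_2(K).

H_2 = Z.

Order the vertices as v_0 < v_1 < v_2 < v_3. Listing each simplex with vertices in this order, K has dimension 2 with simplices:

  0-simplices (4): [v_0], [v_1], [v_2], [v_3]
  1-simplices (6): [v_0,v_1], [v_0,v_2], [v_0,v_3], [v_1,v_2], [v_1,v_3], [v_2,v_3]
  2-simplices (4): [v_0,v_1,v_2], [v_0,v_1,v_3], [v_0,v_2,v_3], [v_1,v_2,v_3]

so the chain groups are C_0 ≅ Z^4, C_1 ≅ Z^6, C_2 ≅ Z^4.

Boundary ∂_1: C_1 → C_0 maps an edge to its endpoints' difference, ∂[p,q] = q − p.
This gives a 4×6 integer matrix of rank 3; reducing to Smith normal form yields diagonal entries (1,1,1).

Boundary ∂_2: C_2 → C_1 sends each 2-simplex [p,q,r] to [q,r] − [p,r] + [p,q]. For instance
  ∂[v_1,v_2,v_3] = [v_2,v_3] − [v_1,v_3] + [v_1,v_2],
  ∂[v_0,v_1,v_2] = [v_1,v_2] − [v_0,v_2] + [v_0,v_1].
As a 6×4 matrix over Z this has rank 3, with invariant factors (1,1,1).

Reading off H_k = ker ∂_k / im ∂_{k+1}:

  H_2: rank ker ∂_2 − rank ∂_3 = (4 − 3) − 0 = 1, and there is no ∂_3, so H_2 = Z.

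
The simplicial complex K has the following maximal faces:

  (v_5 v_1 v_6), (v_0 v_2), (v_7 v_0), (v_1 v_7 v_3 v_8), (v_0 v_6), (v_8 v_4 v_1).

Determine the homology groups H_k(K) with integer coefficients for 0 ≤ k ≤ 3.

H_0 = Z,  H_1 = Z,  H_2 = 0,  H_3 = 0.

Fix the vertex order v_0 < v_1 < v_2 < v_3 < v_4 < v_5 < v_6 < v_7 < v_8 and write every simplex with vertices in increasing order. Then dim K = 3 and the simplices of K are:

  0-simplices (9): [v_0], [v_1], [v_2], [v_3], [v_4], [v_5], [v_6], [v_7], [v_8]
  1-simplices (14): [v_0,v_2], [v_0,v_6], [v_0,v_7], [v_1,v_3], [v_1,v_4], [v_1,v_5], [v_1,v_6], [v_1,v_7], [v_1,v_8], [v_3,v_7], [v_3,v_8], [v_4,v_8], [v_5,v_6], [v_7,v_8]
  2-simplices (6): [v_1,v_3,v_7], [v_1,v_3,v_8], [v_1,v_4,v_8], [v_1,v_5,v_6], [v_1,v_7,v_8], [v_3,v_7,v_8]
  3-simplices (1): [v_1,v_3,v_7,v_8]

so the chain groups are C_0 ≅ Z^9, C_1 ≅ Z^14, C_2 ≅ Z^6, C_3 ≅ Z^1.

∂_1: C_1 → C_0 sends each edge [p,q] (with p < q) to q − p.
This gives a 9×14 integer matrix of rank 8; reducing to Smith normal form yields diagonal entries (1,1,1,1,1,1,1,1).

Boundary ∂_2: C_2 → C_1 maps a triangle to the signed sum of its edges. For instance
  ∂[v_1,v_7,v_8] = [v_7,v_8] − [v_1,v_8] + [v_1,v_7],
  ∂[v_1,v_5,v_6] = [v_5,v_6] − [v_1,v_6] + [v_1,v_5].
The resulting 14×6 matrix has rank 5, and its Smith normal form has invariant factors (1,1,1,1,1).

The boundary map ∂_3: C_3 → C_2 sends each 3-simplex σ to the alternating sum Σ_i (−1)^i (σ with its i-th vertex removed). For instance
  ∂[v_1,v_3,v_7,v_8] = [v_3,v_7,v_8] − [v_1,v_7,v_8] + [v_1,v_3,v_8] − [v_1,v_3,v_7].
The resulting 6×1 matrix has rank 1, and its Smith normal form has invariant factors (1).

Computing H_k = (kernel of ∂_k) / (image of ∂_{k+1}):

  H_0: rank C_0 − rank ∂_1 = 9 − 8 = 1, and the invariant factors of ∂_1 are all 1, so H_0 = Z.
  H_1: rank ker ∂_1 − rank ∂_2 = (14 − 8) − 5 = 1, and the invariant factors of ∂_2 are all 1, so H_1 = Z.
  H_2: rank ker ∂_2 − rank ∂_3 = (6 − 5) − 1 = 0, and the invariant factors of ∂_3 are all 1, so H_2 = 0.
  H_3: rank ker ∂_3 − rank ∂_4 = (1 − 1) − 0 = 0, and there is no ∂_4, so H_3 = 0.

As a check, the Euler characteristic is 9 − 14 + 6 − 1 = 0, which agrees with 1 − 1 + 0 − 0 = 0.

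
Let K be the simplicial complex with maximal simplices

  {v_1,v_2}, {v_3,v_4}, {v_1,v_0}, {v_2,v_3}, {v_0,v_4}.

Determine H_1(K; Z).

Fix the vertex order v_0 < v_1 < v_2 < v_3 < v_4 and write every simplex with vertices in increasing order. Then dim K = 1 and the simplices of K are:

  0-simplices (5): [v_0], [v_1], [v_2], [v_3], [v_4]
  1-simplices (5): [v_0,v_1], [v_0,v_4], [v_1,v_2], [v_2,v_3], [v_3,v_4]

Hence C_0 ≅ Z^5, C_1 ≅ Z^5.

Boundary ∂_1: C_1 → C_0 maps an edge to its endpoints' difference, ∂[p,q] = q − p. For instance
  ∂[v_0,v_1] = [v_1] − [v_0].
The resulting 5×5 matrix has rank 4, and its Smith normal form has invariant factors (1,1,1,1).

Now H_k = ker ∂_k / im ∂_{k+1}, so:

  H_1: rank ker ∂_1 − rank ∂_2 = (5 − 4) − 0 = 1, and there is no ∂_2, so H_1 ≅ Z.

H_1 = Z.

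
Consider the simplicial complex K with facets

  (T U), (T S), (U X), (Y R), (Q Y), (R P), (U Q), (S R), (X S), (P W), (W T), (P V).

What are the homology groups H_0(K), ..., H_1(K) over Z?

We work with the vertex ordering P < Q < R < S < T < U < V < W < X < Y. The simplices of K, each written with vertices in increasing order, are:

  0-simplices (10): P, Q, R, S, T, U, V, W, X, Y
  1-simplices (12): PR, PV, PW, QU, QY, RS, RY, ST, SX, TU, TW, UX

giving chain groups C_0 ≅ Z^10, C_1 ≅ Z^12.

The boundary map ∂_1: C_1 → C_0 maps an edge to its endpoints' difference, ∂[p,q] = q − p.
As a 10×12 matrix over Z this has rank 9, with invariant factors (1,1,1,1,1,1,1,1,1).

Reading off H_k = ker ∂_k / im ∂_{k+1}:

  H_0: rank C_0 − rank ∂_1 = 10 − 9 = 1, and the invariant factors of ∂_1 are all 1, so H_0 ≅ Z.
  H_1: rank ker ∂_1 − rank ∂_2 = (12 − 9) − 0 = 3, and there is no ∂_2, so H_1 ≅ Z^3.

H_0 ≅ Z,  H_1 ≅ Z^3.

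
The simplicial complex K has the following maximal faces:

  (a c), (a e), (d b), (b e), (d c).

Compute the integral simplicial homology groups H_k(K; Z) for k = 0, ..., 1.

We work with the vertex ordering a < b < c < d < e. The simplices of K, each written with vertices in increasing order, are:

  0-simplices (5): a, b, c, d, e
  1-simplices (5): ac, ae, bd, be, cd

so the chain groups are C_0 ≅ Z^5, C_1 ≅ Z^5.

The boundary map ∂_1: C_1 → C_0 maps an edge to its endpoints' difference, ∂[p,q] = q − p.
As a 5×5 matrix over Z this has rank 4, with invariant factors (1,1,1,1).

Computing H_k = (kernel of ∂_k) / (image of ∂_{k+1}):

  H_0: rank C_0 − rank ∂_1 = 5 − 4 = 1, and the invariant factors of ∂_1 are all 1, so H_0 = Z.
  H_1: rank ker ∂_1 − rank ∂_2 = (5 − 4) − 0 = 1, and there is no ∂_2, so H_1 = Z.

H_0 ≅ Z,  H_1 ≅ Z.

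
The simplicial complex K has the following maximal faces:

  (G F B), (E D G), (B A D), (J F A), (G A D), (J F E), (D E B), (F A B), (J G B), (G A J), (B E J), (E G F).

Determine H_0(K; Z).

H_0 ≅ Z.

Take the total order A < B < D < E < F < G < J on the vertex set. Then K (dimension 2) consists of the simplices:

  0-simplices (7): A, B, D, E, F, G, J
  1-simplices (18): AB, AD, AF, AG, AJ, BD, BE, BF, BG, BJ, DE, DG, EF, EG, EJ, FG, FJ, GJ
  2-simplices (12): ABD, ABF, ADG, AFJ, AGJ, BDE, BEJ, BFG, BGJ, DEG, EFG, EFJ

giving chain groups C_0 ≅ Z^7, C_1 ≅ Z^18, C_2 ≅ Z^12.

Boundary ∂_1: C_1 → C_0 maps an edge to its endpoints' difference, ∂[p,q] = q − p. For instance
  ∂DE = E − D.
The resulting 7×18 matrix has rank 6, and its Smith normal form has invariant factors (1,1,1,1,1,1).

∂_2: C_2 → C_1 sends each 2-simplex [p,q,r] to [q,r] − [p,r] + [p,q]. For instance
  ∂DEG = EG − DG + DE,
  ∂ABF = BF − AF + AB.
As a 18×12 matrix over Z this has rank 12, with invariant factors (1,1,1,1,1,1,1,1,1,1,1,2).

Now H_k = ker ∂_k / im ∂_{k+1}, so:

  H_0: rank C_0 − rank ∂_1 = 7 − 6 = 1, and the invariant factors of ∂_1 are all 1, so H_0 ≅ Z.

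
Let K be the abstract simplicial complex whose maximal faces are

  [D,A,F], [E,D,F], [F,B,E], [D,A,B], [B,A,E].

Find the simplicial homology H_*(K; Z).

H_0 ≅ Z,  H_1 ≅ Z,  H_2 = 0.

Order the vertices as A < B < D < E < F. Listing each simplex with vertices in this order, K has dimension 2 with simplices:

  0-simplices (5): A, B, D, E, F
  1-simplices (10): AB, AD, AE, AF, BD, BE, BF, DE, DF, EF
  2-simplices (5): ABD, ABE, ADF, BEF, DEF

so the chain groups are C_0 ≅ Z^5, C_1 ≅ Z^10, C_2 ≅ Z^5.

Boundary ∂_1: C_1 → C_0 sends each edge [p,q] (with p < q) to q − p. For instance
  ∂EF = F − E.
The resulting 5×10 matrix has rank 4, and its Smith normal form has invariant factors (1,1,1,1).

Boundary ∂_2: C_2 → C_1 acts by ∂[p,q,r] = [q,r] − [p,r] + [p,q]. For instance
  ∂ABE = BE − AE + AB,
  ∂ADF = DF − AF + AD.
The resulting 10×5 matrix has rank 5, and its Smith normal form has invariant factors (1,1,1,1,1).

Now H_k = ker ∂_k / im ∂_{k+1}, so:

  H_0: rank C_0 − rank ∂_1 = 5 − 4 = 1, and the invariant factors of ∂_1 are all 1, so H_0 ≅ Z.
  H_1: rank ker ∂_1 − rank ∂_2 = (10 − 4) − 5 = 1, and the invariant factors of ∂_2 are all 1, so H_1 ≅ Z.
  H_2: rank ker ∂_2 − rank ∂_3 = (5 − 5) − 0 = 0, and there is no ∂_3, so H_2 ≅ 0.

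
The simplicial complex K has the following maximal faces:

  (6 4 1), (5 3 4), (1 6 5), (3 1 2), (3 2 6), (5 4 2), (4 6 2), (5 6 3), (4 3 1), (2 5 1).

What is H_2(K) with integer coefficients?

K has 6 vertices, 15 edges, 10 triangles.
rank ∂_2 = 10, rank ∂_3 = 0 ⇒ b_2 = 10 − 10 − 0 = 0. So H_2 ≅ 0.

H_2 = 0.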